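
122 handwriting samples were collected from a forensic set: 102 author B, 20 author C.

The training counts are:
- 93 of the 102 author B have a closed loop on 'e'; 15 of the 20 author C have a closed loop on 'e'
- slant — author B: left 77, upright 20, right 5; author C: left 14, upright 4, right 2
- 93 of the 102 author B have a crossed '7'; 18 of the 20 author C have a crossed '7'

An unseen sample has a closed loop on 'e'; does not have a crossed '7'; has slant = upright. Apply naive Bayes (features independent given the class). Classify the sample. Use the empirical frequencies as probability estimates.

author B

author B: (102/122) × (93/102) × (20/102) × (9/102) ≈ 0.0131885
author C: (20/122) × (15/20) × (4/20) × (2/20) ≈ 0.00245902
Highest score → author B.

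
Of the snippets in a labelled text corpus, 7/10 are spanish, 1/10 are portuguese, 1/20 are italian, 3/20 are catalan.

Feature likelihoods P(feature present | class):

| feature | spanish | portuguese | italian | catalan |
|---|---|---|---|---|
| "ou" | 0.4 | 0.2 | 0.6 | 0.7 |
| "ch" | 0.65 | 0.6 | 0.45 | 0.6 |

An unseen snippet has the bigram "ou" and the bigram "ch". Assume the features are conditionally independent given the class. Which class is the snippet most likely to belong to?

spanish: 0.7 × 0.4 × 0.65 = 0.182
portuguese: 0.1 × 0.2 × 0.6 = 0.012
italian: 0.05 × 0.6 × 0.45 = 0.0135
catalan: 0.15 × 0.7 × 0.6 = 0.063
Highest score → spanish.

spanish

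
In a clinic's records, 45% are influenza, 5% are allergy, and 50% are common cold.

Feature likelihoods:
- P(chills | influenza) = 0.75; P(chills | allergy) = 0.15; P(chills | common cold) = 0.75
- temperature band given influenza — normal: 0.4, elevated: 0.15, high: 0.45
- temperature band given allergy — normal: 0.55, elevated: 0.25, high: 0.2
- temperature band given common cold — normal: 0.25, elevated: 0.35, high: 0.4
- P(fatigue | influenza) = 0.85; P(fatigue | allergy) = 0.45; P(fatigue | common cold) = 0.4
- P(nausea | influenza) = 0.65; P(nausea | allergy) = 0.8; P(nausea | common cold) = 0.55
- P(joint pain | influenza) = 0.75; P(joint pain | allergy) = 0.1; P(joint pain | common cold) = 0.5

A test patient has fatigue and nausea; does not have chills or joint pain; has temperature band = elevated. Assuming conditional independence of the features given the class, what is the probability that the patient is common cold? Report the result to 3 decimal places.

0.455

influenza: 0.45 × (1−0.75) × 0.15 × 0.85 × 0.65 × (1−0.75) = 0.002330859375
allergy: 0.05 × (1−0.15) × 0.25 × 0.45 × 0.8 × (1−0.1) = 0.0034425
common cold: 0.5 × (1−0.75) × 0.35 × 0.4 × 0.55 × (1−0.5) = 0.0048125
P(common cold | x) = 0.0048125 / 0.010585859375 ≈ 0.455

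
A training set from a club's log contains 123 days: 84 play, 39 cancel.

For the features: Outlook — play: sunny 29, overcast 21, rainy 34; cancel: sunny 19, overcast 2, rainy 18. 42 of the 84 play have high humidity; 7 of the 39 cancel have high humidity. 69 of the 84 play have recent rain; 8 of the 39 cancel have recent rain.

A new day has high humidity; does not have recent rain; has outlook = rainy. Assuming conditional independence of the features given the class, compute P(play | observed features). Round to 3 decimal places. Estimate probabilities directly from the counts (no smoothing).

play: (84/123) × (34/84) × (42/84) × (15/84) ≈ 0.0246806
cancel: (39/123) × (18/39) × (7/39) × (31/39) ≈ 0.0208784
P(play | x) = 0.0246806 / 0.045559 ≈ 0.542

0.542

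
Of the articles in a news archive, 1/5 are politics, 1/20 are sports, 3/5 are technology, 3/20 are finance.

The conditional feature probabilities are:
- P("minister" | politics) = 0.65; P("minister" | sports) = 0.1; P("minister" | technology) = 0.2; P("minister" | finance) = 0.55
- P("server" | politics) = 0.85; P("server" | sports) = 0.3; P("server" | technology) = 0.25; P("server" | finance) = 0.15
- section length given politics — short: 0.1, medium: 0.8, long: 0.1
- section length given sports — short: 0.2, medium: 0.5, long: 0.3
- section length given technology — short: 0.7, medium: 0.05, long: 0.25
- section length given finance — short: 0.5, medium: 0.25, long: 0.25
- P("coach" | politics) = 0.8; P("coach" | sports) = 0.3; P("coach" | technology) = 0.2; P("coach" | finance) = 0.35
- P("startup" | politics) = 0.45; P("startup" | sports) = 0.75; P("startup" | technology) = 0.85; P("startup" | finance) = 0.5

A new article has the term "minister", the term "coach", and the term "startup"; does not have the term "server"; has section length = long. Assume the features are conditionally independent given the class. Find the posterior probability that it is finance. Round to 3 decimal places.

0.392

politics: 0.2 × 0.65 × (1−0.85) × 0.1 × 0.8 × 0.45 = 0.000702
sports: 0.05 × 0.1 × (1−0.3) × 0.3 × 0.3 × 0.75 = 0.00023625
technology: 0.6 × 0.2 × (1−0.25) × 0.25 × 0.2 × 0.85 = 0.003825
finance: 0.15 × 0.55 × (1−0.15) × 0.25 × 0.35 × 0.5 = 0.00306796875
P(finance | x) = 0.00306796875 / 0.00783121875 ≈ 0.392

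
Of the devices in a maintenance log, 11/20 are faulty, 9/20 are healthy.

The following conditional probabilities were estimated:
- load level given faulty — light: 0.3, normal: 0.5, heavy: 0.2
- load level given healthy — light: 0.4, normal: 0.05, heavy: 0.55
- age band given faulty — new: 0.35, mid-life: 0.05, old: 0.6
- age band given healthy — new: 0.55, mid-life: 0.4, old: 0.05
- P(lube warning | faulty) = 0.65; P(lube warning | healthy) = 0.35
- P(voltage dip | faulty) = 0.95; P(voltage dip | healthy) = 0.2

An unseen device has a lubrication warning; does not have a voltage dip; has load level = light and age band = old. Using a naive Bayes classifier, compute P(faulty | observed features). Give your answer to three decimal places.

0.561

faulty: 0.55 × 0.3 × 0.6 × 0.65 × (1−0.95) = 0.0032175
healthy: 0.45 × 0.4 × 0.05 × 0.35 × (1−0.2) = 0.00252
P(faulty | x) = 0.0032175 / 0.0057375 ≈ 0.561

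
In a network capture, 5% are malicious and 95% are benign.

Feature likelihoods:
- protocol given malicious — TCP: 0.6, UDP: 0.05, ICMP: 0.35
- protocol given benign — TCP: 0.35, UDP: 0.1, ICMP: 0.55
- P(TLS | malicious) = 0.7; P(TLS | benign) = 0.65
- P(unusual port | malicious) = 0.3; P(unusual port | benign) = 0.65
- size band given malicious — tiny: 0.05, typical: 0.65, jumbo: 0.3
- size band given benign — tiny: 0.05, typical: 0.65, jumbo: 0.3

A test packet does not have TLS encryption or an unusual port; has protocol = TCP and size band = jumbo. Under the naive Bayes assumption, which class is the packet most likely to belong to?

benign

malicious: 0.05 × 0.6 × (1−0.7) × (1−0.3) × 0.3 = 0.00189
benign: 0.95 × 0.35 × (1−0.65) × (1−0.65) × 0.3 = 0.012219375
Highest score → benign.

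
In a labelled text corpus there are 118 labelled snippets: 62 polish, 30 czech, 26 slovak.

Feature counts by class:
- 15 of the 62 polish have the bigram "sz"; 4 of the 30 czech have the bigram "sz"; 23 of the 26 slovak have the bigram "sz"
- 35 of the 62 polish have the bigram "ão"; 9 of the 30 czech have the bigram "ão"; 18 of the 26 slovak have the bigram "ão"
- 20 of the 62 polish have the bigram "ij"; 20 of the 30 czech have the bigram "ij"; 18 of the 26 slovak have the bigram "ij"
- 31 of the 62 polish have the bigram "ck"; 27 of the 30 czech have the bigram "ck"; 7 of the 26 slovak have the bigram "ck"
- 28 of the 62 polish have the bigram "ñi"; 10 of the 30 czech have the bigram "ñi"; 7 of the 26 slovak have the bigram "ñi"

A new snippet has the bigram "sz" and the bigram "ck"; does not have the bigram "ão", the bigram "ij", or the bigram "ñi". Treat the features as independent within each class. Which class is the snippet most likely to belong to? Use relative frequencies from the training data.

polish: (62/118) × (15/62) × (27/62) × (42/62) × (31/62) × (34/62) ≈ 0.0102824
czech: (30/118) × (4/30) × (21/30) × (10/30) × (27/30) × (20/30) ≈ 0.00474576
slovak: (26/118) × (23/26) × (8/26) × (8/26) × (7/26) × (19/26) ≈ 0.00363065
Highest score → polish.

polish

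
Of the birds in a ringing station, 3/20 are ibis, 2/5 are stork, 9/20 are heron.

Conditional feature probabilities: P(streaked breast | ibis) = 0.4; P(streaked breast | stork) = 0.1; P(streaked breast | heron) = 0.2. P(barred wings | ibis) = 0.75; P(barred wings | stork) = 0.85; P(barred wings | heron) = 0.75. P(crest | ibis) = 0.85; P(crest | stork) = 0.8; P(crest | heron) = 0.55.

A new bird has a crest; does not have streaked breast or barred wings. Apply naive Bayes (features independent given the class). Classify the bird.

ibis: 0.15 × (1−0.4) × (1−0.75) × 0.85 = 0.019125
stork: 0.4 × (1−0.1) × (1−0.85) × 0.8 = 0.0432
heron: 0.45 × (1−0.2) × (1−0.75) × 0.55 = 0.0495
Highest score → heron.

heron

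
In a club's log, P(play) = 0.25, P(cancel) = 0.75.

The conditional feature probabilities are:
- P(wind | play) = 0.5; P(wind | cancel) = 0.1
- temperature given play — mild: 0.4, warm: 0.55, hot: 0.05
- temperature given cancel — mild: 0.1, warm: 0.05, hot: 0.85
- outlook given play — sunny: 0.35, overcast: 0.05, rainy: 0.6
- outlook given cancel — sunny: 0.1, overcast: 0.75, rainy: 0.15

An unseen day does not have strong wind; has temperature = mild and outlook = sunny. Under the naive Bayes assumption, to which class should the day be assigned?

play: 0.25 × (1−0.5) × 0.4 × 0.35 = 0.0175
cancel: 0.75 × (1−0.1) × 0.1 × 0.1 = 0.00675
Highest score → play.

play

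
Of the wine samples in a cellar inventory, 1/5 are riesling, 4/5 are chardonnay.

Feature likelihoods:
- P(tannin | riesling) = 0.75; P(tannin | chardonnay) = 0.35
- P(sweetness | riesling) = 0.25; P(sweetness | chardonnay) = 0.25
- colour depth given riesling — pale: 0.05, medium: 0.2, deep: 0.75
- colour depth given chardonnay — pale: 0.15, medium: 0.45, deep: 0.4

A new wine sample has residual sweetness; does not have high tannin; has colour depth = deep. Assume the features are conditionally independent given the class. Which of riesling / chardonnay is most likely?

riesling: 0.2 × (1−0.75) × 0.25 × 0.75 = 0.009375
chardonnay: 0.8 × (1−0.35) × 0.25 × 0.4 = 0.052
Highest score → chardonnay.

chardonnay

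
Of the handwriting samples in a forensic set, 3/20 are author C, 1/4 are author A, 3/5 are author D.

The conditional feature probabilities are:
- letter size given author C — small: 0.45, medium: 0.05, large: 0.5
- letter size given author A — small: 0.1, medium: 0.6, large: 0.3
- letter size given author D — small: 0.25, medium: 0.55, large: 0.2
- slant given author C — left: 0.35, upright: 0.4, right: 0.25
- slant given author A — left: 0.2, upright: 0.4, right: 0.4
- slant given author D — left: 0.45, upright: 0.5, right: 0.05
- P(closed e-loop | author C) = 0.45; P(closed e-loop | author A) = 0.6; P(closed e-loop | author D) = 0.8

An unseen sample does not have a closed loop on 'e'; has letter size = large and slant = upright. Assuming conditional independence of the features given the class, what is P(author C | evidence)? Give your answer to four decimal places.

0.4074

author C: 0.15 × 0.5 × 0.4 × (1−0.45) = 0.0165
author A: 0.25 × 0.3 × 0.4 × (1−0.6) = 0.012
author D: 0.6 × 0.2 × 0.5 × (1−0.8) = 0.012
P(author C | x) = 0.0165 / 0.0405 ≈ 0.4074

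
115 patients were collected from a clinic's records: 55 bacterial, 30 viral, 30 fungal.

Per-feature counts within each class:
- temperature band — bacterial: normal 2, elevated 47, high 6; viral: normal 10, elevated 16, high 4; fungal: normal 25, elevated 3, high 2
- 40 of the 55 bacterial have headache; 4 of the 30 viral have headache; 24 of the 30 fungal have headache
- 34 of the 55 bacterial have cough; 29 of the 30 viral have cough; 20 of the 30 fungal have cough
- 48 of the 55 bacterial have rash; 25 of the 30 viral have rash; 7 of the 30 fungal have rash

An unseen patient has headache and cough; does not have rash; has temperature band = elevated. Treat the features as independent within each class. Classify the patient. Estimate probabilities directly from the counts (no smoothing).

bacterial: (55/115) × (47/55) × (40/55) × (34/55) × (7/55) ≈ 0.0233856
viral: (30/115) × (16/30) × (4/30) × (29/30) × (5/30) ≈ 0.00298873
fungal: (30/115) × (3/30) × (24/30) × (20/30) × (23/30) ≈ 0.0106667
Highest score → bacterial.

bacterial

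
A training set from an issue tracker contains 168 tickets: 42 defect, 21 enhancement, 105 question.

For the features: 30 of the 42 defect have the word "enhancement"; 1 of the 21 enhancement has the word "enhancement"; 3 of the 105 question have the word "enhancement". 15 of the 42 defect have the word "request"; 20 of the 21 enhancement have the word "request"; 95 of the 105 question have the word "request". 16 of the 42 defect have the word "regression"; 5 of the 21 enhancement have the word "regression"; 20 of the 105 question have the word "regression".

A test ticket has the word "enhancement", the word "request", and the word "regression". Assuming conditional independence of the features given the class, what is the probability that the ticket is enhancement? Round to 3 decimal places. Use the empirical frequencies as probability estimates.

0.047

defect: (42/168) × (30/42) × (15/42) × (16/42) ≈ 0.0242954
enhancement: (21/168) × (1/21) × (20/21) × (5/21) ≈ 0.00134975
question: (105/168) × (3/105) × (95/105) × (20/105) ≈ 0.00307742
P(enhancement | x) = 0.00134975 / 0.02872257 ≈ 0.047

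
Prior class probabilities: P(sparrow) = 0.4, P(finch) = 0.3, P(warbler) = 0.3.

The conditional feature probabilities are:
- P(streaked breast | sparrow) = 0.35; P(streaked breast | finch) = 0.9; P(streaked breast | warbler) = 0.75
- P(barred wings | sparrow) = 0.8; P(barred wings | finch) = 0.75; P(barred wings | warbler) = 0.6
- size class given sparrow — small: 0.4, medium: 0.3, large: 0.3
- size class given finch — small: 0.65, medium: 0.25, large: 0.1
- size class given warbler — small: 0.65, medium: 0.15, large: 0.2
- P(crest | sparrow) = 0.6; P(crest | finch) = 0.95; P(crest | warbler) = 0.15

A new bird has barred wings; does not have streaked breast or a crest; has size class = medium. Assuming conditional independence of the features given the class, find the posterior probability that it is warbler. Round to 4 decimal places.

0.1852

sparrow: 0.4 × (1−0.35) × 0.8 × 0.3 × (1−0.6) = 0.02496
finch: 0.3 × (1−0.9) × 0.75 × 0.25 × (1−0.95) = 0.00028125
warbler: 0.3 × (1−0.75) × 0.6 × 0.15 × (1−0.15) = 0.0057375
P(warbler | x) = 0.0057375 / 0.03097875 ≈ 0.1852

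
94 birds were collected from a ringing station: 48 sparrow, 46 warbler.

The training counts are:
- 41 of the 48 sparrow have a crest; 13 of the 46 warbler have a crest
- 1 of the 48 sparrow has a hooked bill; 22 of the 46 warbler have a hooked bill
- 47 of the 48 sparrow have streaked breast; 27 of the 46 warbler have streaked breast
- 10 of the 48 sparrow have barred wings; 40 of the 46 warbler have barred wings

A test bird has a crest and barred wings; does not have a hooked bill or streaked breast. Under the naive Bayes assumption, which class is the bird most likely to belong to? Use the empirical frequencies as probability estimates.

sparrow: (48/94) × (41/48) × (47/48) × (1/48) × (10/48) ≈ 0.00185366
warbler: (46/94) × (13/46) × (24/46) × (19/46) × (40/46) ≈ 0.0259159
Highest score → warbler.

warbler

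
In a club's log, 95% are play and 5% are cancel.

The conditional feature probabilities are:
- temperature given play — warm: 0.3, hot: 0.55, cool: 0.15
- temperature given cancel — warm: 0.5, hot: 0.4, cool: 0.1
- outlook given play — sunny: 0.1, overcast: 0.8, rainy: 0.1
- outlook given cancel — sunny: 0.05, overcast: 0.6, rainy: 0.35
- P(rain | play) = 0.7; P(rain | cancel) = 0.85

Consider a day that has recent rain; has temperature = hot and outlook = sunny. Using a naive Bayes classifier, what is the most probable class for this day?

play

play: 0.95 × 0.55 × 0.1 × 0.7 = 0.036575
cancel: 0.05 × 0.4 × 0.05 × 0.85 = 0.00085
Highest score → play.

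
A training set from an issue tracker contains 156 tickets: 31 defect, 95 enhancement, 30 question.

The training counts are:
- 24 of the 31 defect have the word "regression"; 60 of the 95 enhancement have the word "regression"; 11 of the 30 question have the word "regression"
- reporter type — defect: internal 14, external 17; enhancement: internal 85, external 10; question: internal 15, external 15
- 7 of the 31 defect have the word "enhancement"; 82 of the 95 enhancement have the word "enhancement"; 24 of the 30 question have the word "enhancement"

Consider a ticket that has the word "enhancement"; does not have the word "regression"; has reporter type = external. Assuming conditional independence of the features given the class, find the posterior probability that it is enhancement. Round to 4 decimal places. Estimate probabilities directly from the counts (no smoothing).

defect: (31/156) × (7/31) × (17/31) × (7/31) ≈ 0.00555644
enhancement: (95/156) × (35/95) × (10/95) × (82/95) ≈ 0.020385
question: (30/156) × (19/30) × (15/30) × (24/30) ≈ 0.0487179
P(enhancement | x) = 0.020385 / 0.07465934 ≈ 0.2730

0.2730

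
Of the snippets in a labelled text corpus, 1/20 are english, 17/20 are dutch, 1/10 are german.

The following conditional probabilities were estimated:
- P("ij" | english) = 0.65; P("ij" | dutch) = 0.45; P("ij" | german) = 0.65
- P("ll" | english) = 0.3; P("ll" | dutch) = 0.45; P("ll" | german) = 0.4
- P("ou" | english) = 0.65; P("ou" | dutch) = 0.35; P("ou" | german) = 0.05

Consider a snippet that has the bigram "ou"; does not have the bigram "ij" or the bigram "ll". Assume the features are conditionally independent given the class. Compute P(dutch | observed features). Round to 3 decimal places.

0.909

english: 0.05 × (1−0.65) × (1−0.3) × 0.65 = 0.0079625
dutch: 0.85 × (1−0.45) × (1−0.45) × 0.35 = 0.08999375
german: 0.1 × (1−0.65) × (1−0.4) × 0.05 = 0.00105
P(dutch | x) = 0.08999375 / 0.09900625 ≈ 0.909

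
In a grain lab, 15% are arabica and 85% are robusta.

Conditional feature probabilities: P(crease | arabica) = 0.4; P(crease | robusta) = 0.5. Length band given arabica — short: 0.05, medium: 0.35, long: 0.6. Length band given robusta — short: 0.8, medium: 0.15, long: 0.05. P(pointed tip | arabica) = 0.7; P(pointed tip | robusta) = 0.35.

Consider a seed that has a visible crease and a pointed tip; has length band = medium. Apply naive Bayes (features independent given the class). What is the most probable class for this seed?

arabica: 0.15 × 0.4 × 0.35 × 0.7 = 0.0147
robusta: 0.85 × 0.5 × 0.15 × 0.35 = 0.0223125
Highest score → robusta.

robusta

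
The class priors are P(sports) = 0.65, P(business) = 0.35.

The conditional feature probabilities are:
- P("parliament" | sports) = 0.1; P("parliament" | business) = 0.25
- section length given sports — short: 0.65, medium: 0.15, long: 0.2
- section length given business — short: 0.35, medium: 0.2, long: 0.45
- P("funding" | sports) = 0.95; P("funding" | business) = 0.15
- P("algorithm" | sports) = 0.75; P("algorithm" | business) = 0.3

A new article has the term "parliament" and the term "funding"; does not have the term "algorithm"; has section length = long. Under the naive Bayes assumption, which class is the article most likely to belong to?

business

sports: 0.65 × 0.1 × 0.2 × 0.95 × (1−0.75) = 0.0030875
business: 0.35 × 0.25 × 0.45 × 0.15 × (1−0.3) = 0.004134375
Highest score → business.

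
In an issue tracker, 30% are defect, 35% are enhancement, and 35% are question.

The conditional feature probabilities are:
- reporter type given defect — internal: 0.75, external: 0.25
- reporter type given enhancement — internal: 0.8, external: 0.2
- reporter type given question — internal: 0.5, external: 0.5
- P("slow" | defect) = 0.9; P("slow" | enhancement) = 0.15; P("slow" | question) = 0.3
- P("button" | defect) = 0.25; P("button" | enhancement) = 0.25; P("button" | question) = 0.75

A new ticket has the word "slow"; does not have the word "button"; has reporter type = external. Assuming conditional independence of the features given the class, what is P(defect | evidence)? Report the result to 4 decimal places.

0.7068

defect: 0.3 × 0.25 × 0.9 × (1−0.25) = 0.050625
enhancement: 0.35 × 0.2 × 0.15 × (1−0.25) = 0.007875
question: 0.35 × 0.5 × 0.3 × (1−0.75) = 0.013125
P(defect | x) = 0.050625 / 0.071625 ≈ 0.7068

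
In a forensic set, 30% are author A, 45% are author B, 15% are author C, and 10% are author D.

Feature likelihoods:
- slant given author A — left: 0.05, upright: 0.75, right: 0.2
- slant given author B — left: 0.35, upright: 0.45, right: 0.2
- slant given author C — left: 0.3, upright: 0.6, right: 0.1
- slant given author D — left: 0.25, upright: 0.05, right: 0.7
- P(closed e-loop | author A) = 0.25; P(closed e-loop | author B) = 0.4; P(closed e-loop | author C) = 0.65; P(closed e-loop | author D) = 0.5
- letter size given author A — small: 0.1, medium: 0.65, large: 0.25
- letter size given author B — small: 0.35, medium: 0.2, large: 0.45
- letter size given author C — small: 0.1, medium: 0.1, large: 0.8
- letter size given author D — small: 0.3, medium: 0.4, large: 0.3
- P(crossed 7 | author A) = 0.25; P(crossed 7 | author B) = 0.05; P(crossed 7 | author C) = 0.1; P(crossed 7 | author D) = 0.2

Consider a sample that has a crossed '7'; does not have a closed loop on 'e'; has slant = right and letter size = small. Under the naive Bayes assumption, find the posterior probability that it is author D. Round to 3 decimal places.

author A: 0.3 × 0.2 × (1−0.25) × 0.1 × 0.25 = 0.001125
author B: 0.45 × 0.2 × (1−0.4) × 0.35 × 0.05 = 0.000945
author C: 0.15 × 0.1 × (1−0.65) × 0.1 × 0.1 = 0.0000525
author D: 0.1 × 0.7 × (1−0.5) × 0.3 × 0.2 = 0.0021
P(author D | x) = 0.0021 / 0.0042225 ≈ 0.497

0.497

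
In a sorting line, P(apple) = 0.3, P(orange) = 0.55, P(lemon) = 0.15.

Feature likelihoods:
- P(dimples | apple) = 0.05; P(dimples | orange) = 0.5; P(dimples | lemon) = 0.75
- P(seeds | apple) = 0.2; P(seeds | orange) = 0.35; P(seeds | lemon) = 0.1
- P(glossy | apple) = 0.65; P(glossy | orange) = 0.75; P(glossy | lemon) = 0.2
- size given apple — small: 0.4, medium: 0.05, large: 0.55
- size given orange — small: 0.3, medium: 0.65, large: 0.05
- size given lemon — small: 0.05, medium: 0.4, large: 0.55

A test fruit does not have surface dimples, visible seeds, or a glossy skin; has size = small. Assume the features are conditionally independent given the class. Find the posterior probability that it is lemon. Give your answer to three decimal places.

apple: 0.3 × (1−0.05) × (1−0.2) × (1−0.65) × 0.4 = 0.03192
orange: 0.55 × (1−0.5) × (1−0.35) × (1−0.75) × 0.3 = 0.01340625
lemon: 0.15 × (1−0.75) × (1−0.1) × (1−0.2) × 0.05 = 0.00135
P(lemon | x) = 0.00135 / 0.04667625 ≈ 0.029

0.029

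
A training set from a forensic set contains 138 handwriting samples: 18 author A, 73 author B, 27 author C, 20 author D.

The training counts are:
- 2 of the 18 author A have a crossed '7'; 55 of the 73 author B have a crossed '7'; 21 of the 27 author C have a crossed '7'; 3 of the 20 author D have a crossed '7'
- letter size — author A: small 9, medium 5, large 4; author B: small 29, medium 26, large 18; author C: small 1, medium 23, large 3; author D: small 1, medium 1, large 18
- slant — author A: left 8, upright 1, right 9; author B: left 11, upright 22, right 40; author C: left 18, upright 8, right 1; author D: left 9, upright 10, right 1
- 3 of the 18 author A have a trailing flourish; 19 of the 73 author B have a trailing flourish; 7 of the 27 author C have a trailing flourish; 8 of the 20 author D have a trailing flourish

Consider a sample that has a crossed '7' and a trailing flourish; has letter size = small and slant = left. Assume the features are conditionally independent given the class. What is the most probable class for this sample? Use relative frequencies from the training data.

author A: (18/138) × (2/18) × (9/18) × (8/18) × (3/18) ≈ 0.000536769
author B: (73/138) × (55/73) × (29/73) × (11/73) × (19/73) ≈ 0.00620954
author C: (27/138) × (21/27) × (1/27) × (18/27) × (7/27) ≈ 0.000974136
author D: (20/138) × (3/20) × (1/20) × (9/20) × (8/20) ≈ 0.000195652
Highest score → author B.

author B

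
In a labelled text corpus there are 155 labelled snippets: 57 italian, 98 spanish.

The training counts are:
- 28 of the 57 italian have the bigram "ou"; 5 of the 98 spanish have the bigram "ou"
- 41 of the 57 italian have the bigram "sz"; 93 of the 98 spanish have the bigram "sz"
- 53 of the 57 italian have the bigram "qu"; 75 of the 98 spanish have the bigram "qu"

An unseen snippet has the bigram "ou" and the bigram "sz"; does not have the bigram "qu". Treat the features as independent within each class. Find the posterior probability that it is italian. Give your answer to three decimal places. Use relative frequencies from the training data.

italian: (57/155) × (28/57) × (41/57) × (4/57) ≈ 0.00911844
spanish: (98/155) × (5/98) × (93/98) × (23/98) ≈ 0.00718451
P(italian | x) = 0.00911844 / 0.01630295 ≈ 0.559

0.559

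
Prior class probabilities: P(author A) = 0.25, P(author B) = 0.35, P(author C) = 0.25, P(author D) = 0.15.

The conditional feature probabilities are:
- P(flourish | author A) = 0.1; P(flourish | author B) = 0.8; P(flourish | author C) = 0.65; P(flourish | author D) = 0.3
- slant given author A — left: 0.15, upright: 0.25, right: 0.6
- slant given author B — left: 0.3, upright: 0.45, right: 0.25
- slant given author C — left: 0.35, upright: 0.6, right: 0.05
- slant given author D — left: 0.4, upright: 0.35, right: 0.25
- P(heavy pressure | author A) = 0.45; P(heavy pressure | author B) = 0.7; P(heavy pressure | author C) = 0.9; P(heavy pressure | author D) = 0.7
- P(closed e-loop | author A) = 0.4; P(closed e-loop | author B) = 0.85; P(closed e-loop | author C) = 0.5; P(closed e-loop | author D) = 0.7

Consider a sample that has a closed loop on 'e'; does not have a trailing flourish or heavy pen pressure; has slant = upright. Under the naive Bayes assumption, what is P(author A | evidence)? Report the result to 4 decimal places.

0.4024

author A: 0.25 × (1−0.1) × 0.25 × (1−0.45) × 0.4 = 0.012375
author B: 0.35 × (1−0.8) × 0.45 × (1−0.7) × 0.85 = 0.0080325
author C: 0.25 × (1−0.65) × 0.6 × (1−0.9) × 0.5 = 0.002625
author D: 0.15 × (1−0.3) × 0.35 × (1−0.7) × 0.7 = 0.0077175
P(author A | x) = 0.012375 / 0.03075 ≈ 0.4024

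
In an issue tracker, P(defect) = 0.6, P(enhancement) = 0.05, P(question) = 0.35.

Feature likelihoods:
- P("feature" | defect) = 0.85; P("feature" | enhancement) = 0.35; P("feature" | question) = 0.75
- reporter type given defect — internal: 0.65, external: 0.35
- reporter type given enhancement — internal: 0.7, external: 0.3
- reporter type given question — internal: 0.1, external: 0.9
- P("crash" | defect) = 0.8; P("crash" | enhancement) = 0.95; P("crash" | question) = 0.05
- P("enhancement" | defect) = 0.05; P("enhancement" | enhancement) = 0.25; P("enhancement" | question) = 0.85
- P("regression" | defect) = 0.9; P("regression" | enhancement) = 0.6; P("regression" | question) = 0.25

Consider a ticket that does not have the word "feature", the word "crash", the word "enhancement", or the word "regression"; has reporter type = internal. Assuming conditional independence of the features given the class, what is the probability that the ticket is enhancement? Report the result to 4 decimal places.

defect: 0.6 × (1−0.85) × 0.65 × (1−0.8) × (1−0.05) × (1−0.9) = 0.0011115
enhancement: 0.05 × (1−0.35) × 0.7 × (1−0.95) × (1−0.25) × (1−0.6) = 0.00034125
question: 0.35 × (1−0.75) × 0.1 × (1−0.05) × (1−0.85) × (1−0.25) = 0.00093515625
P(enhancement | x) = 0.00034125 / 0.00238790625 ≈ 0.1429

0.1429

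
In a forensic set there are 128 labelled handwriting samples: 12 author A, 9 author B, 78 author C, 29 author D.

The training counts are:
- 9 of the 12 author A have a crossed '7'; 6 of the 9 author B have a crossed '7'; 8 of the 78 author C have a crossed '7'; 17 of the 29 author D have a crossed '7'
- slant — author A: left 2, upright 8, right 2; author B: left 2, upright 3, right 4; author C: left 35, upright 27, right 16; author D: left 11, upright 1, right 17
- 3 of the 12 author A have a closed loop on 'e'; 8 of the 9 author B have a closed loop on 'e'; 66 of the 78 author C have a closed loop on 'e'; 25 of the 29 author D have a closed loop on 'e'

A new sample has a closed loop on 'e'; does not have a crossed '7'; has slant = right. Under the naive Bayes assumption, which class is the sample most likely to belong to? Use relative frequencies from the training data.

author A: (12/128) × (3/12) × (2/12) × (3/12) = 0.0009765625
author B: (9/128) × (3/9) × (4/9) × (8/9) ≈ 0.00925926
author C: (78/128) × (70/78) × (16/78) × (66/78) ≈ 0.0949211
author D: (29/128) × (12/29) × (17/29) × (25/29) ≈ 0.0473766
Highest score → author C.

author C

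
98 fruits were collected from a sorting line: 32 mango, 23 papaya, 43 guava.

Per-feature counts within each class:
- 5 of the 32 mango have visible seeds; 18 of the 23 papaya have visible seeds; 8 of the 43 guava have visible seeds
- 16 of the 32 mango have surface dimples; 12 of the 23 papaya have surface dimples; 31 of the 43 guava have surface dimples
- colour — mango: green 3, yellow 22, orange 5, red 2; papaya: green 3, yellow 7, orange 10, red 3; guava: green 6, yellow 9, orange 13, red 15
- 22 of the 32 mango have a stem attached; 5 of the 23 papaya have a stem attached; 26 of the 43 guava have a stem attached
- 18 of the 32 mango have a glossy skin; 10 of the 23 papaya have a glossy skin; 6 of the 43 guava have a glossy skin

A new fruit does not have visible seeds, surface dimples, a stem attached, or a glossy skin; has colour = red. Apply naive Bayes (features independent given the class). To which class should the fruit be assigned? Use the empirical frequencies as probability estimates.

guava

mango: (32/98) × (27/32) × (16/32) × (2/32) × (10/32) × (14/32) ≈ 0.00117711
papaya: (23/98) × (5/23) × (11/23) × (3/23) × (18/23) × (13/23) ≈ 0.00140787
guava: (43/98) × (35/43) × (12/43) × (15/43) × (17/43) × (37/43) ≈ 0.0118275
Highest score → guava.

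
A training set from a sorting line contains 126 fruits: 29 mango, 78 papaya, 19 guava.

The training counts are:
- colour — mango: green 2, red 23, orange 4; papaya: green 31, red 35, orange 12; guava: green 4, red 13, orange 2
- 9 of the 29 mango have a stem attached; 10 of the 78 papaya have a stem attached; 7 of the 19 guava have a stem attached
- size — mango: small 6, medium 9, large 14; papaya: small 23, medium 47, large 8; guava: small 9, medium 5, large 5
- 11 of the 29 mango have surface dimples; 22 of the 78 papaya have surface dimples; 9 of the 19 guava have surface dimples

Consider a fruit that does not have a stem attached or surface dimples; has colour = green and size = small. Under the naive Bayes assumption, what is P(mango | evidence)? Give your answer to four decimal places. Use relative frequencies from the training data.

0.0271

mango: (29/126) × (2/29) × (20/29) × (6/29) × (18/29) ≈ 0.00140579
papaya: (78/126) × (31/78) × (68/78) × (23/78) × (56/78) ≈ 0.045408
guava: (19/126) × (4/19) × (12/19) × (9/19) × (10/19) ≈ 0.00499865
P(mango | x) = 0.00140579 / 0.05181244 ≈ 0.0271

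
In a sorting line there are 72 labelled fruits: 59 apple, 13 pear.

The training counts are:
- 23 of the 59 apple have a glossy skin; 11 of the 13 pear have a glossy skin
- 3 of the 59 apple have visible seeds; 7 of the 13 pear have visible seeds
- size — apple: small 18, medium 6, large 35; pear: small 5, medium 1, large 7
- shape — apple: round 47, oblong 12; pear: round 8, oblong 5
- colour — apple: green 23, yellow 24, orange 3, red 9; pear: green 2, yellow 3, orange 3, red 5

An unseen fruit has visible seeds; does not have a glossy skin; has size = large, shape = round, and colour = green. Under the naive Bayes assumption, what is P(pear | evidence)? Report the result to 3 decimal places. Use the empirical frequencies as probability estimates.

apple: (59/72) × (36/59) × (3/59) × (35/59) × (47/59) × (23/59) ≈ 0.00468357
pear: (13/72) × (2/13) × (7/13) × (7/13) × (8/13) × (2/13) ≈ 0.000762501
P(pear | x) = 0.000762501 / 0.005446071 ≈ 0.140

0.140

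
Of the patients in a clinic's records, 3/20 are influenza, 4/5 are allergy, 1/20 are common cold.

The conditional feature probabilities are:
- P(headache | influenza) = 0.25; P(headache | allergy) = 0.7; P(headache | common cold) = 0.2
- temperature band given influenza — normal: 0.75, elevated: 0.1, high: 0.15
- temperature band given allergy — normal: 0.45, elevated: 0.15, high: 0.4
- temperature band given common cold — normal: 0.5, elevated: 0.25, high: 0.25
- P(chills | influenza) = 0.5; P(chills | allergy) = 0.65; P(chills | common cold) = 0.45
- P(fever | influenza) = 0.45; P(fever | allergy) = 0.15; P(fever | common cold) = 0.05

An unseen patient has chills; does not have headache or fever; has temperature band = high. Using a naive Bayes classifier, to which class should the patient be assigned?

allergy

influenza: 0.15 × (1−0.25) × 0.15 × 0.5 × (1−0.45) = 0.004640625
allergy: 0.8 × (1−0.7) × 0.4 × 0.65 × (1−0.15) = 0.05304
common cold: 0.05 × (1−0.2) × 0.25 × 0.45 × (1−0.05) = 0.004275
Highest score → allergy.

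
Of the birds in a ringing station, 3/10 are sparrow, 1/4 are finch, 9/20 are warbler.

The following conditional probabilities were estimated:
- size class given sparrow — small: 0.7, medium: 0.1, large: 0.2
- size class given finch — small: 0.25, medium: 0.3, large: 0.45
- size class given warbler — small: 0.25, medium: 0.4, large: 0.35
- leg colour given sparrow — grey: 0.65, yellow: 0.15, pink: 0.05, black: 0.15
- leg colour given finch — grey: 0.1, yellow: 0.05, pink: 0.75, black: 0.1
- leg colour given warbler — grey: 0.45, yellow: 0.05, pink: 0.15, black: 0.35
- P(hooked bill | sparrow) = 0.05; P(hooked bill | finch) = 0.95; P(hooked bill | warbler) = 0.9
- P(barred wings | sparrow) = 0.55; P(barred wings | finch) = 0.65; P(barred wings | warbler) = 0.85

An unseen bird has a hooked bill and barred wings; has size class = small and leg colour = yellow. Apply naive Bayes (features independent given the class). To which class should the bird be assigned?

sparrow: 0.3 × 0.7 × 0.15 × 0.05 × 0.55 = 0.00086625
finch: 0.25 × 0.25 × 0.05 × 0.95 × 0.65 = 0.0019296875
warbler: 0.45 × 0.25 × 0.05 × 0.9 × 0.85 = 0.004303125
Highest score → warbler.

warbler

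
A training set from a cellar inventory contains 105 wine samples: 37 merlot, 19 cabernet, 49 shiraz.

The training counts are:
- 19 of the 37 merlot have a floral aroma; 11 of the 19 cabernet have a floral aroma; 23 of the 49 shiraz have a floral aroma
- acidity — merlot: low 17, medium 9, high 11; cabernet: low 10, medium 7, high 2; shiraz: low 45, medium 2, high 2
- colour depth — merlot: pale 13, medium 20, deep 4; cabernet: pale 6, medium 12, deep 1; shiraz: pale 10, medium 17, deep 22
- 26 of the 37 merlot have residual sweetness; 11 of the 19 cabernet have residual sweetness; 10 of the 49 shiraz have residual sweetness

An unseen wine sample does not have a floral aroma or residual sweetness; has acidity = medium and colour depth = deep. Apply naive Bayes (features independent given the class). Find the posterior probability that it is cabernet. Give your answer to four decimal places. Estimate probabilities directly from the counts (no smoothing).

0.1116

merlot: (37/105) × (18/37) × (9/37) × (4/37) × (11/37) ≈ 0.00134021
cabernet: (19/105) × (8/19) × (7/19) × (1/19) × (8/19) ≈ 0.000622054
shiraz: (49/105) × (26/49) × (2/49) × (22/49) × (39/49) ≈ 0.00361171
P(cabernet | x) = 0.000622054 / 0.005573974 ≈ 0.1116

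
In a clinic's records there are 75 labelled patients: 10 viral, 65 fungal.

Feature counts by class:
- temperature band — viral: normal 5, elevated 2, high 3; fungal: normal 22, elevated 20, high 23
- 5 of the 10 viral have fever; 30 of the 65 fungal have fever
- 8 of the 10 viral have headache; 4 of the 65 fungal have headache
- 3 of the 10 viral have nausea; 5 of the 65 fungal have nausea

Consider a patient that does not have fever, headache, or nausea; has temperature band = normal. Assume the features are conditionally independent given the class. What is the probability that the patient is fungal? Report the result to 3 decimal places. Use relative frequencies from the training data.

viral: (10/75) × (5/10) × (5/10) × (2/10) × (7/10) ≈ 0.00466667
fungal: (65/75) × (22/65) × (35/65) × (61/65) × (60/65) ≈ 0.136827
P(fungal | x) = 0.136827 / 0.14149367 ≈ 0.967

0.967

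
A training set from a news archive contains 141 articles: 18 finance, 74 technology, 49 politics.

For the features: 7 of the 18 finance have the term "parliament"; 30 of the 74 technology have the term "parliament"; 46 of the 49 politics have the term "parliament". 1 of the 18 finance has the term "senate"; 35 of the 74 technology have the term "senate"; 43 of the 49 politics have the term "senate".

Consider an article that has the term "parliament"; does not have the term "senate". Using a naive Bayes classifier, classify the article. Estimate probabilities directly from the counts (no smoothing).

technology

finance: (18/141) × (7/18) × (17/18) ≈ 0.0468873
technology: (74/141) × (30/74) × (39/74) ≈ 0.112133
politics: (49/141) × (46/49) × (6/49) ≈ 0.0399479
Highest score → technology.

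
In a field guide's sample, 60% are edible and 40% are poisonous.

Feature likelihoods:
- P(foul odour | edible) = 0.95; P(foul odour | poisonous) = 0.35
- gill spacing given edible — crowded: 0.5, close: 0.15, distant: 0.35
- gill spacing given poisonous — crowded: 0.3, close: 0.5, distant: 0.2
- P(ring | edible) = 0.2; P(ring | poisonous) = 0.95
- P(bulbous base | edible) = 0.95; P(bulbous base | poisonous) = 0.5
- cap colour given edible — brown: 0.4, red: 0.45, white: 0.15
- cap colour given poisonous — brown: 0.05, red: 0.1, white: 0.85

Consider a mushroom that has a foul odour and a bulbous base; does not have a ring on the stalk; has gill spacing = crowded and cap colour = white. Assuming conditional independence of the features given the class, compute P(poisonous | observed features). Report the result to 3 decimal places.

edible: 0.6 × 0.95 × 0.5 × (1−0.2) × 0.95 × 0.15 = 0.03249
poisonous: 0.4 × 0.35 × 0.3 × (1−0.95) × 0.5 × 0.85 = 0.0008925
P(poisonous | x) = 0.0008925 / 0.0333825 ≈ 0.027

0.027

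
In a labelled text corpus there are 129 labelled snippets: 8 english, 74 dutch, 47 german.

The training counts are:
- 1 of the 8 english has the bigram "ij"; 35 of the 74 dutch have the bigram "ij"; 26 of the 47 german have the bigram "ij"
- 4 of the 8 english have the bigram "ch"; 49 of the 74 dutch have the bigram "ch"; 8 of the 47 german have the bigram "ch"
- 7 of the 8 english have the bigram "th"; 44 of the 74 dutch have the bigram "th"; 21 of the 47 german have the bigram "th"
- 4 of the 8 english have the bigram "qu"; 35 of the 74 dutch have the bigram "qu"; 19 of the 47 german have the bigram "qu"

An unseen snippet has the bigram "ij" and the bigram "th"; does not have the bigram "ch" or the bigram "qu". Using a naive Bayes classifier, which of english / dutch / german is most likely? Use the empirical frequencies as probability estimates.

english: (8/129) × (1/8) × (4/8) × (7/8) × (4/8) ≈ 0.00169574
dutch: (74/129) × (35/74) × (25/74) × (44/74) × (39/74) ≈ 0.0287237
german: (47/129) × (26/47) × (39/47) × (21/47) × (28/47) ≈ 0.0445176
Highest score → german.

german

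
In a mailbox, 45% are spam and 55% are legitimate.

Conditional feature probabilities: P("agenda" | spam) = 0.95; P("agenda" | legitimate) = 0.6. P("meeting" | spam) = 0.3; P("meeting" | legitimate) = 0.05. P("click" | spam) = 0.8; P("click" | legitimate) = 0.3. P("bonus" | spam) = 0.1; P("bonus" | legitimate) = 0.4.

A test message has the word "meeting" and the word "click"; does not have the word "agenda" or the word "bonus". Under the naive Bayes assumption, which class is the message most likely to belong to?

spam

spam: 0.45 × (1−0.95) × 0.3 × 0.8 × (1−0.1) = 0.00486
legitimate: 0.55 × (1−0.6) × 0.05 × 0.3 × (1−0.4) = 0.00198
Highest score → spam.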